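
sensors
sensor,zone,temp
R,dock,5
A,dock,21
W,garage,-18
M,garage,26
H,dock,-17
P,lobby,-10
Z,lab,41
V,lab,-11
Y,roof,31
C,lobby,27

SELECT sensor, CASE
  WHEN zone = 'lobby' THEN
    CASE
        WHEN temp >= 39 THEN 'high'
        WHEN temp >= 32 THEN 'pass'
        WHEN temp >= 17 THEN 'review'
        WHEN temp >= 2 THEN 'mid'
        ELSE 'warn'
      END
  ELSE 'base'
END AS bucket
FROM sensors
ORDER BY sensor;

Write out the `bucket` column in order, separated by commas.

base, review, base, base, warn, base, base, base, base, base

sensor=A: zone='dock' → outer ELSE → base
sensor=C: zone='lobby' → inner[temp >= 17] → review
sensor=H: zone='dock' → outer ELSE → base
sensor=M: zone='garage' → outer ELSE → base
sensor=P: zone='lobby' → inner[ELSE] → warn
sensor=R: zone='dock' → outer ELSE → base
sensor=V: zone='lab' → outer ELSE → base
sensor=W: zone='garage' → outer ELSE → base
sensor=Y: zone='roof' → outer ELSE → base
sensor=Z: zone='lab' → outer ELSE → base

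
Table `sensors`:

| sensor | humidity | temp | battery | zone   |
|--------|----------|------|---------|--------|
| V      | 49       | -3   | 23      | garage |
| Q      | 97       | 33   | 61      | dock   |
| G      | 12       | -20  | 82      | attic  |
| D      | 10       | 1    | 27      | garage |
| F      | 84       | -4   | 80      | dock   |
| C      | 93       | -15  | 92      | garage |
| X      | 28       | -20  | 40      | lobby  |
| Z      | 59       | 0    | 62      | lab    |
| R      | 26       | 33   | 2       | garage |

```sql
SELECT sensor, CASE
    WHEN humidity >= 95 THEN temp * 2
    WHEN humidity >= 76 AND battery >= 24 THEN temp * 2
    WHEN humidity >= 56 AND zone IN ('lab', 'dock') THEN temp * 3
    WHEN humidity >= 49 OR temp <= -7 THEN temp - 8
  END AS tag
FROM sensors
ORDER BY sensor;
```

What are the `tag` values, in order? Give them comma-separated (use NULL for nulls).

-30, NULL, -8, -28, 66, NULL, -11, -28, 0

sensor=C: humidity >= 76 AND battery >= 24 → -30
sensor=D: (no match → NULL) → NULL
sensor=F: humidity >= 76 AND battery >= 24 → -8
sensor=G: humidity >= 49 OR temp <= -7 → -28
sensor=Q: humidity >= 95 → 66
sensor=R: (no match → NULL) → NULL
sensor=V: humidity >= 49 OR temp <= -7 → -11
sensor=X: humidity >= 49 OR temp <= -7 → -28
sensor=Z: humidity >= 56 AND zone IN ('lab', 'dock') → 0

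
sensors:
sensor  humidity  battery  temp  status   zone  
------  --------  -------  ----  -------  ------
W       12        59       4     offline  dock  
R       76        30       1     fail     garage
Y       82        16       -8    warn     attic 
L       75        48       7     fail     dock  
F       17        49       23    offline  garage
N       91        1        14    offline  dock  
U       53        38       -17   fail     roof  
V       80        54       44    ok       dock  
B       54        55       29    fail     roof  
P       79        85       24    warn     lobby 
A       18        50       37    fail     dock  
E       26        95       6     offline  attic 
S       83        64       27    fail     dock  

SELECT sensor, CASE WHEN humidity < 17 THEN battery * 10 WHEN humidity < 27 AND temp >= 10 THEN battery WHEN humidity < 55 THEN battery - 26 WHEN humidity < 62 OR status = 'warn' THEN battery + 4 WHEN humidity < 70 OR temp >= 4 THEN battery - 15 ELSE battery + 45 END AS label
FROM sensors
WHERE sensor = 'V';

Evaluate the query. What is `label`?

sensor = V: humidity=80, battery=54, temp=44, status=ok, zone=dock.
humidity < 17 → false
humidity < 27 AND temp >= 10 → false
humidity < 55 → false
humidity < 62 OR status = 'warn' → false
humidity < 70 OR temp >= 4 → true → 39

39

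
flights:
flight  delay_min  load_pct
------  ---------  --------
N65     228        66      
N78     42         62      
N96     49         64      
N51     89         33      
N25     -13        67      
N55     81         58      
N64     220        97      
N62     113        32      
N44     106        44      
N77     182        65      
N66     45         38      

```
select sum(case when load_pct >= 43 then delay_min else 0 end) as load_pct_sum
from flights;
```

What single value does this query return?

flight=N65: ✓ → 228
flight=N78: ✓ → 42
flight=N96: ✓ → 49
flight=N51: ✗
flight=N25: ✓ → -13
flight=N55: ✓ → 81
flight=N64: ✓ → 220
flight=N62: ✗
flight=N44: ✓ → 106
flight=N77: ✓ → 182
flight=N66: ✗
load_pct_sum = 228 + 42 + 49 + -13 + 81 + 220 + 106 + 182 = 895

895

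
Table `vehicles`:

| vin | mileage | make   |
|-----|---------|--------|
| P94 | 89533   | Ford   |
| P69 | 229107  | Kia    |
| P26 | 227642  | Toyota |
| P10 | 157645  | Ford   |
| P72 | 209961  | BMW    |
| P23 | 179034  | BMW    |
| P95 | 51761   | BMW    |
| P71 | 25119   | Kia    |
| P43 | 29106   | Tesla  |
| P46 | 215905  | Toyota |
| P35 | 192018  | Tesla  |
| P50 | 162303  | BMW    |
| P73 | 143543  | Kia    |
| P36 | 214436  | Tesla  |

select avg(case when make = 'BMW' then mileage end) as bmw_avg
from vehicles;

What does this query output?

vin=P94: ✗
vin=P69: ✗
vin=P26: ✗
vin=P10: ✗
vin=P72: ✓ → 209961
vin=P23: ✓ → 179034
vin=P95: ✓ → 51761
vin=P71: ✗
vin=P43: ✗
vin=P46: ✗
vin=P35: ✗
vin=P50: ✓ → 162303
vin=P73: ✗
vin=P36: ✗
bmw_avg = (209961 + 179034 + 51761 + 162303) / 4 = 150764.75

150764.75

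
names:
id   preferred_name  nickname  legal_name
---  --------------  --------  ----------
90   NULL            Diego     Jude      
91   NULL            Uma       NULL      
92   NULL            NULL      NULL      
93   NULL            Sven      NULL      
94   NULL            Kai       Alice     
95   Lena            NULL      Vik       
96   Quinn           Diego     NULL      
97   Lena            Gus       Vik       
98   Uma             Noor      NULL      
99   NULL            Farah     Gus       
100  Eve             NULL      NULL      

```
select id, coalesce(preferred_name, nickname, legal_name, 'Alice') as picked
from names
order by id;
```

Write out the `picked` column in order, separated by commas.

Diego, Uma, Alice, Sven, Kai, Lena, Quinn, Lena, Uma, Farah, Eve

id=90: preferred_name=NULL, nickname=Diego → Diego
id=91: preferred_name=NULL, nickname=Uma → Uma
id=92: preferred_name=NULL, nickname=NULL, legal_name=NULL, → literal Alice → Alice
id=93: preferred_name=NULL, nickname=Sven → Sven
id=94: preferred_name=NULL, nickname=Kai → Kai
id=95: preferred_name=Lena → Lena
id=96: preferred_name=Quinn → Quinn
id=97: preferred_name=Lena → Lena
id=98: preferred_name=Uma → Uma
id=99: preferred_name=NULL, nickname=Farah → Farah
id=100: preferred_name=Eve → Eve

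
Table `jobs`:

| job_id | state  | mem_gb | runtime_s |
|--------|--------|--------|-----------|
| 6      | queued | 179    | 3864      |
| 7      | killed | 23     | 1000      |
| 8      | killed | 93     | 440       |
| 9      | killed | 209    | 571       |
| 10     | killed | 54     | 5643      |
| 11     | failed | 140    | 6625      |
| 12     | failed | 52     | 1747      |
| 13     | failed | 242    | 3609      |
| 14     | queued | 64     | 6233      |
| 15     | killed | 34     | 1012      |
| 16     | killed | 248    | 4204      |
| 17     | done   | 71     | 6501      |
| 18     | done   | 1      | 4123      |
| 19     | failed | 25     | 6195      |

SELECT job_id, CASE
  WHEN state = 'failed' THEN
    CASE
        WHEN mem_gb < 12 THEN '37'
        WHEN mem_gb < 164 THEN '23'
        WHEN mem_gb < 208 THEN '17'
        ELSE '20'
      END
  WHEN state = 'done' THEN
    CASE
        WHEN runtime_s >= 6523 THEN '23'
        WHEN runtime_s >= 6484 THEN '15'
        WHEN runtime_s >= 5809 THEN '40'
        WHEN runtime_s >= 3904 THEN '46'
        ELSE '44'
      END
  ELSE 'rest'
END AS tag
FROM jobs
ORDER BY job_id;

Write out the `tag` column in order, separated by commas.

rest, rest, rest, rest, rest, 23, 23, 20, rest, rest, rest, 15, 46, 23

job_id=6: state='queued' → outer ELSE → rest
job_id=7: state='killed' → outer ELSE → rest
job_id=8: state='killed' → outer ELSE → rest
job_id=9: state='killed' → outer ELSE → rest
job_id=10: state='killed' → outer ELSE → rest
job_id=11: state='failed' → inner[mem_gb < 164] → 23
job_id=12: state='failed' → inner[mem_gb < 164] → 23
job_id=13: state='failed' → inner[ELSE] → 20
job_id=14: state='queued' → outer ELSE → rest
job_id=15: state='killed' → outer ELSE → rest
job_id=16: state='killed' → outer ELSE → rest
job_id=17: state='done' → inner[runtime_s >= 6484] → 15
job_id=18: state='done' → inner[runtime_s >= 3904] → 46
job_id=19: state='failed' → inner[mem_gb < 164] → 23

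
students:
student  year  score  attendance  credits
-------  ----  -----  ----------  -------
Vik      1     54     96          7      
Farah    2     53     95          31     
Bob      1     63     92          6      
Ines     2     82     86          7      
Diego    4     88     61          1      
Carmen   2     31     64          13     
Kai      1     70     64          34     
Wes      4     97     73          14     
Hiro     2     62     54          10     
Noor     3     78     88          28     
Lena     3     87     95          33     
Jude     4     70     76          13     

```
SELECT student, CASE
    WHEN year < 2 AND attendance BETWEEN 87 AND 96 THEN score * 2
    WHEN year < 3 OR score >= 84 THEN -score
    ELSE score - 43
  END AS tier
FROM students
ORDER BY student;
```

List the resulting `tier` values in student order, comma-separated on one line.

126, -31, -88, -53, -62, -82, 27, -70, -87, 35, 108, -97

student=Bob: year < 2 AND attendance BETWEEN 87 AND 96 → 126
student=Carmen: year < 3 OR score >= 84 → -31
student=Diego: year < 3 OR score >= 84 → -88
student=Farah: year < 3 OR score >= 84 → -53
student=Hiro: year < 3 OR score >= 84 → -62
student=Ines: year < 3 OR score >= 84 → -82
student=Jude: ELSE → 27
student=Kai: year < 3 OR score >= 84 → -70
student=Lena: year < 3 OR score >= 84 → -87
student=Noor: ELSE → 35
student=Vik: year < 2 AND attendance BETWEEN 87 AND 96 → 108
student=Wes: year < 3 OR score >= 84 → -97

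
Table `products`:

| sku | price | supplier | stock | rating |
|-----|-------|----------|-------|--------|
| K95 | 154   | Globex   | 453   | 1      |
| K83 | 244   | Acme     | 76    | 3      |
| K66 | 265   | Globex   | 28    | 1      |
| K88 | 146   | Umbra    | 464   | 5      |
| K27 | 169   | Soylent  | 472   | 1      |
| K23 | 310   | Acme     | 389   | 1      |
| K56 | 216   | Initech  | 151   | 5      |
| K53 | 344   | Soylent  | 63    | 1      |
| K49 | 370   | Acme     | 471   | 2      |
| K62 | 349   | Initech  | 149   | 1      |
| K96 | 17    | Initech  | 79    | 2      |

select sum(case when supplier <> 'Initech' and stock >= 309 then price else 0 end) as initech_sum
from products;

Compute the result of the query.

1149

sku=K95: ✓ → 154
sku=K83: ✗
sku=K66: ✗
sku=K88: ✓ → 146
sku=K27: ✓ → 169
sku=K23: ✓ → 310
sku=K56: ✗
sku=K53: ✗
sku=K49: ✓ → 370
sku=K62: ✗
sku=K96: ✗
initech_sum = 154 + 146 + 169 + 310 + 370 = 1149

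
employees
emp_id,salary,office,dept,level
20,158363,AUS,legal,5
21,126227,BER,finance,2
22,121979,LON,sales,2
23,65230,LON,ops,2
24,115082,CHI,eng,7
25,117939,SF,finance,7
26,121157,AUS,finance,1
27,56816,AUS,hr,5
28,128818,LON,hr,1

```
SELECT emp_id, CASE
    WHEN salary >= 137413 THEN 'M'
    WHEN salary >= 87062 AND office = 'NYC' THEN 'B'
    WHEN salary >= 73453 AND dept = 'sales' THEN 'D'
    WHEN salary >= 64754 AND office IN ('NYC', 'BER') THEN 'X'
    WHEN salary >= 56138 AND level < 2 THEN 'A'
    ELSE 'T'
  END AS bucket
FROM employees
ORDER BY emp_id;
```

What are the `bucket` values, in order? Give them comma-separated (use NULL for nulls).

M, X, D, T, T, T, A, T, A

emp_id=20: salary >= 137413 → M
emp_id=21: salary >= 64754 AND office IN ('NYC', 'BER') → X
emp_id=22: salary >= 73453 AND dept = 'sales' → D
emp_id=23: ELSE → T
emp_id=24: ELSE → T
emp_id=25: ELSE → T
emp_id=26: salary >= 56138 AND level < 2 → A
emp_id=27: ELSE → T
emp_id=28: salary >= 56138 AND level < 2 → A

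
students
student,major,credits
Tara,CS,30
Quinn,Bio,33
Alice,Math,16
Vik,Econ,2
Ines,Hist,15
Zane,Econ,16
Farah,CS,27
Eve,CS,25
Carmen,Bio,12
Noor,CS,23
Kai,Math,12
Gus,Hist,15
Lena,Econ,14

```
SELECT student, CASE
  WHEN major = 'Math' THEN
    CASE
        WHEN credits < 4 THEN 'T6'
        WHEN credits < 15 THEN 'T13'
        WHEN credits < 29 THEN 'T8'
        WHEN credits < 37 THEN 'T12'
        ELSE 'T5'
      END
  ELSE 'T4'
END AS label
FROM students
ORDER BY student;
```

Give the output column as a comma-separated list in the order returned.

T8, T4, T4, T4, T4, T4, T13, T4, T4, T4, T4, T4, T4

student=Alice: major='Math' → inner[credits < 29] → T8
student=Carmen: major='Bio' → outer ELSE → T4
student=Eve: major='CS' → outer ELSE → T4
student=Farah: major='CS' → outer ELSE → T4
student=Gus: major='Hist' → outer ELSE → T4
student=Ines: major='Hist' → outer ELSE → T4
student=Kai: major='Math' → inner[credits < 15] → T13
student=Lena: major='Econ' → outer ELSE → T4
student=Noor: major='CS' → outer ELSE → T4
student=Quinn: major='Bio' → outer ELSE → T4
student=Tara: major='CS' → outer ELSE → T4
student=Vik: major='Econ' → outer ELSE → T4
student=Zane: major='Econ' → outer ELSE → T4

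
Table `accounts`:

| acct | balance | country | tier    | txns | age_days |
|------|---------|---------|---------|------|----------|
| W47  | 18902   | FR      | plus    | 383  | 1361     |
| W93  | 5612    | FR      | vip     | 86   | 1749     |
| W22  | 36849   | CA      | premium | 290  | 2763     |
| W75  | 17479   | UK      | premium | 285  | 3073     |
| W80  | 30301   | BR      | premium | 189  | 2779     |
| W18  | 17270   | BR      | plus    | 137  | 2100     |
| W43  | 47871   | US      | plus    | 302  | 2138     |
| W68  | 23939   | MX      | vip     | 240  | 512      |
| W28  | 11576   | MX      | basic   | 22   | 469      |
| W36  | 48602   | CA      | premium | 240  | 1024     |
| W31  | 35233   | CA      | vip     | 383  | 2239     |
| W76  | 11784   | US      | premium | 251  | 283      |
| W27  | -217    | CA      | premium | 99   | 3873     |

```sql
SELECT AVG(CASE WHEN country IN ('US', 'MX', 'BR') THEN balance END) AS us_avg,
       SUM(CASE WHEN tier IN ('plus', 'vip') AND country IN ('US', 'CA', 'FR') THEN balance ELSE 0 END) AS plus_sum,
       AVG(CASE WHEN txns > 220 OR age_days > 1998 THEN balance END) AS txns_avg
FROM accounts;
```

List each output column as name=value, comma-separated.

[us_avg: country IN ('US', 'MX', 'BR')]
acct=W47: ✗
acct=W93: ✗
acct=W22: ✗
acct=W75: ✗
acct=W80: ✓ → 30301
acct=W18: ✓ → 17270
acct=W43: ✓ → 47871
acct=W68: ✓ → 23939
acct=W28: ✓ → 11576
acct=W36: ✗
acct=W31: ✗
acct=W76: ✓ → 11784
acct=W27: ✗
us_avg = (30301 + 17270 + 47871 + 23939 + 11576 + 11784) / 6 = 23790.1666666667
—
[plus_sum: tier IN ('plus', 'vip') AND country IN ('US', 'CA', 'FR')]
acct=W47: ✓ → 18902
acct=W93: ✓ → 5612
acct=W22: ✗
acct=W75: ✗
acct=W80: ✗
acct=W18: ✗
acct=W43: ✓ → 47871
acct=W68: ✗
acct=W28: ✗
acct=W36: ✗
acct=W31: ✓ → 35233
acct=W76: ✗
acct=W27: ✗
plus_sum = 18902 + 5612 + 47871 + 35233 = 107618
—
[txns_avg: txns > 220 OR age_days > 1998]
acct=W47: ✓ → 18902
acct=W93: ✗
acct=W22: ✓ → 36849
acct=W75: ✓ → 17479
acct=W80: ✓ → 30301
acct=W18: ✓ → 17270
acct=W43: ✓ → 47871
acct=W68: ✓ → 23939
acct=W28: ✗
acct=W36: ✓ → 48602
acct=W31: ✓ → 35233
acct=W76: ✓ → 11784
acct=W27: ✓ → -217
txns_avg = (18902 + 36849 + 17479 + 30301 + 17270 + 47871 + 23939 + 48602 + 35233 + 11784 + -217) / 11 = 26183

us_avg=23790.1666666667, plus_sum=107618, txns_avg=26183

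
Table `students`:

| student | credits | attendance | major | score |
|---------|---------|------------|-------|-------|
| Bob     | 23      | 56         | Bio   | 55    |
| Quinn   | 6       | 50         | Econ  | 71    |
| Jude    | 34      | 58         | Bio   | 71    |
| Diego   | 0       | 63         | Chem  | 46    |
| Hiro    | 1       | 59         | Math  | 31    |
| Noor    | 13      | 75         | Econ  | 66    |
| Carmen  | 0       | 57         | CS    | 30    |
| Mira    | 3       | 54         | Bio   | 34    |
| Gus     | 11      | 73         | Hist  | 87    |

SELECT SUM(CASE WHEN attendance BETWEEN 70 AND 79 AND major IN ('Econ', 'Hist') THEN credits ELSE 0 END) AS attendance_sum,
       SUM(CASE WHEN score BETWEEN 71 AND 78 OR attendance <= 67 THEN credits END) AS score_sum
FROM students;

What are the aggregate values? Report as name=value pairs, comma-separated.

attendance_sum=24, score_sum=67

[attendance_sum: attendance BETWEEN 70 AND 79 AND major IN ('Econ', 'Hist')]
student=Bob: ✗
student=Quinn: ✗
student=Jude: ✗
student=Diego: ✗
student=Hiro: ✗
student=Noor: ✓ → 13
student=Carmen: ✗
student=Mira: ✗
student=Gus: ✓ → 11
attendance_sum = 13 + 11 = 24
—
[score_sum: score BETWEEN 71 AND 78 OR attendance <= 67]
student=Bob: ✓ → 23
student=Quinn: ✓ → 6
student=Jude: ✓ → 34
student=Diego: ✓ → 0
student=Hiro: ✓ → 1
student=Noor: ✗
student=Carmen: ✓ → 0
student=Mira: ✓ → 3
student=Gus: ✗
score_sum = 23 + 6 + 34 + 1 + 3 = 67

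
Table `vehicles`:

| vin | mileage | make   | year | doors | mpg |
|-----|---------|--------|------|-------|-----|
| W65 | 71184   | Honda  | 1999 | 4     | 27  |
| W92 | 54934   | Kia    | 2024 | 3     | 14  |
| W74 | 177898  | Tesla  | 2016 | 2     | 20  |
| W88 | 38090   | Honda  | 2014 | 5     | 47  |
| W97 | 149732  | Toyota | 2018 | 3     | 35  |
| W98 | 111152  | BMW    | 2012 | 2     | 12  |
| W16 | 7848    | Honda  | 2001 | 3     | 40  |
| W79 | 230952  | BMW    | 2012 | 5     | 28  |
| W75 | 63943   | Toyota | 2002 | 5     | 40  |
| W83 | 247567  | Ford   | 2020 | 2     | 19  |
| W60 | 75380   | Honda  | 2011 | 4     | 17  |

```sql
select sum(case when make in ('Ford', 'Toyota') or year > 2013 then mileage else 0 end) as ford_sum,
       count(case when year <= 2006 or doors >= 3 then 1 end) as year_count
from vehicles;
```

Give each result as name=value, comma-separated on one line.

ford_sum=732164, year_count=8

[ford_sum: make in ('Ford', 'Toyota') or year > 2013]
vin=W65: ✗
vin=W92: ✓ → 54934
vin=W74: ✓ → 177898
vin=W88: ✓ → 38090
vin=W97: ✓ → 149732
vin=W98: ✗
vin=W16: ✗
vin=W79: ✗
vin=W75: ✓ → 63943
vin=W83: ✓ → 247567
vin=W60: ✗
ford_sum = 54934 + 177898 + 38090 + 149732 + 63943 + 247567 = 732164
—
[year_count: year <= 2006 or doors >= 3]
vin=W65: ✓ → 1
vin=W92: ✓ → 1
vin=W74: ✗
vin=W88: ✓ → 1
vin=W97: ✓ → 1
vin=W98: ✗
vin=W16: ✓ → 1
vin=W79: ✓ → 1
vin=W75: ✓ → 1
vin=W83: ✗
vin=W60: ✓ → 1
year_count = COUNT(1, 1, 1, 1, 1, 1, 1, 1) = 8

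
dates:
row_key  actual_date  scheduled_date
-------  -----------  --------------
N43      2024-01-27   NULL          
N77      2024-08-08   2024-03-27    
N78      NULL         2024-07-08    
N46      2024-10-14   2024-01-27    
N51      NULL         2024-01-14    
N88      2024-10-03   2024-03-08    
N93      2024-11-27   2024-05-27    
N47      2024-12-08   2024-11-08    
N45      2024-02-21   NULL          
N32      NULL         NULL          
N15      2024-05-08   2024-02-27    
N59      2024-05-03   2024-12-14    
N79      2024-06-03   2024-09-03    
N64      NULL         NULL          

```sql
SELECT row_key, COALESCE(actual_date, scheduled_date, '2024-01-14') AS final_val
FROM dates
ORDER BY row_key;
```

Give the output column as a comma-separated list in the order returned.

2024-05-08, 2024-01-14, 2024-01-27, 2024-02-21, 2024-10-14, 2024-12-08, 2024-01-14, 2024-05-03, 2024-01-14, 2024-08-08, 2024-07-08, 2024-06-03, 2024-10-03, 2024-11-27

row_key=N15: actual_date=2024-05-08 → 2024-05-08
row_key=N32: actual_date=NULL, scheduled_date=NULL, → literal 2024-01-14 → 2024-01-14
row_key=N43: actual_date=2024-01-27 → 2024-01-27
row_key=N45: actual_date=2024-02-21 → 2024-02-21
row_key=N46: actual_date=2024-10-14 → 2024-10-14
row_key=N47: actual_date=2024-12-08 → 2024-12-08
row_key=N51: actual_date=NULL, scheduled_date=2024-01-14 → 2024-01-14
row_key=N59: actual_date=2024-05-03 → 2024-05-03
row_key=N64: actual_date=NULL, scheduled_date=NULL, → literal 2024-01-14 → 2024-01-14
row_key=N77: actual_date=2024-08-08 → 2024-08-08
row_key=N78: actual_date=NULL, scheduled_date=2024-07-08 → 2024-07-08
row_key=N79: actual_date=2024-06-03 → 2024-06-03
row_key=N88: actual_date=2024-10-03 → 2024-10-03
row_key=N93: actual_date=2024-11-27 → 2024-11-27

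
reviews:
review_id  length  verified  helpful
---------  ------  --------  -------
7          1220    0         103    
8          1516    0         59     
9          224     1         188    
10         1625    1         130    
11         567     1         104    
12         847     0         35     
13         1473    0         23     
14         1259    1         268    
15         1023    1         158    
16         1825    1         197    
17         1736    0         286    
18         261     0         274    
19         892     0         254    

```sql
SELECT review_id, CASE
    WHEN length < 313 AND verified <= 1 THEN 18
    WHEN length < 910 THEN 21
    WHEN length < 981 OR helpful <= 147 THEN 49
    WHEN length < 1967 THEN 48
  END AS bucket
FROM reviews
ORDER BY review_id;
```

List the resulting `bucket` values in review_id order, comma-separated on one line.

49, 49, 18, 49, 21, 21, 49, 48, 48, 48, 48, 18, 21

review_id=7: length < 981 OR helpful <= 147 → 49
review_id=8: length < 981 OR helpful <= 147 → 49
review_id=9: length < 313 AND verified <= 1 → 18
review_id=10: length < 981 OR helpful <= 147 → 49
review_id=11: length < 910 → 21
review_id=12: length < 910 → 21
review_id=13: length < 981 OR helpful <= 147 → 49
review_id=14: length < 1967 → 48
review_id=15: length < 1967 → 48
review_id=16: length < 1967 → 48
review_id=17: length < 1967 → 48
review_id=18: length < 313 AND verified <= 1 → 18
review_id=19: length < 910 → 21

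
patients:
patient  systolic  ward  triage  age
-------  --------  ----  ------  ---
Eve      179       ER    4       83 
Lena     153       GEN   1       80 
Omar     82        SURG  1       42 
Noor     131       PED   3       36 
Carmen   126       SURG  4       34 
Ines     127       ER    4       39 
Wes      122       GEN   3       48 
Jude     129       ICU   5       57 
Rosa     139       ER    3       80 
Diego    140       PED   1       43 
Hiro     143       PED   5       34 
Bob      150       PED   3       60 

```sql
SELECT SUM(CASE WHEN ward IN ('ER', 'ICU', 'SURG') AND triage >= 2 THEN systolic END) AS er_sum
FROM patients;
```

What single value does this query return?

patient=Eve: ✓ → 179
patient=Lena: ✗
patient=Omar: ✗
patient=Noor: ✗
patient=Carmen: ✓ → 126
patient=Ines: ✓ → 127
patient=Wes: ✗
patient=Jude: ✓ → 129
patient=Rosa: ✓ → 139
patient=Diego: ✗
patient=Hiro: ✗
patient=Bob: ✗
er_sum = 179 + 126 + 127 + 129 + 139 = 700

700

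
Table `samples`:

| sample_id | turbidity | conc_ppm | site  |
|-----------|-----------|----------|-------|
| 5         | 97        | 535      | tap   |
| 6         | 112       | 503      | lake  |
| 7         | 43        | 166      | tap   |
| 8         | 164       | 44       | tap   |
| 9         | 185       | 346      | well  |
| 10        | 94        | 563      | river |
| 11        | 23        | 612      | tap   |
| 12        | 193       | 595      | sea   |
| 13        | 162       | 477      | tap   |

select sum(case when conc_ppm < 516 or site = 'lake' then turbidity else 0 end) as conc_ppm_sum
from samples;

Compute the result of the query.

sample_id=5: ✗
sample_id=6: ✓ → 112
sample_id=7: ✓ → 43
sample_id=8: ✓ → 164
sample_id=9: ✓ → 185
sample_id=10: ✗
sample_id=11: ✗
sample_id=12: ✗
sample_id=13: ✓ → 162
conc_ppm_sum = 112 + 43 + 164 + 185 + 162 = 666

666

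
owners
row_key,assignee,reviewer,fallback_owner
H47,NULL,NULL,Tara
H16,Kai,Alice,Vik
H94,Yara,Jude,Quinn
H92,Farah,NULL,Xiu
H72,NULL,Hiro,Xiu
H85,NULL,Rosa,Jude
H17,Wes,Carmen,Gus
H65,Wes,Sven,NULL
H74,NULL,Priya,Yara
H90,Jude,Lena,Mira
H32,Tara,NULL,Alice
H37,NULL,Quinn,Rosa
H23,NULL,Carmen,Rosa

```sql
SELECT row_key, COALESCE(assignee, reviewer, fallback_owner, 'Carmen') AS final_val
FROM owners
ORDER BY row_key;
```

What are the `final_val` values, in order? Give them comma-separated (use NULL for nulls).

Kai, Wes, Carmen, Tara, Quinn, Tara, Wes, Hiro, Priya, Rosa, Jude, Farah, Yara

row_key=H16: assignee=Kai → Kai
row_key=H17: assignee=Wes → Wes
row_key=H23: assignee=NULL, reviewer=Carmen → Carmen
row_key=H32: assignee=Tara → Tara
row_key=H37: assignee=NULL, reviewer=Quinn → Quinn
row_key=H47: assignee=NULL, reviewer=NULL, fallback_owner=Tara → Tara
row_key=H65: assignee=Wes → Wes
row_key=H72: assignee=NULL, reviewer=Hiro → Hiro
row_key=H74: assignee=NULL, reviewer=Priya → Priya
row_key=H85: assignee=NULL, reviewer=Rosa → Rosa
row_key=H90: assignee=Jude → Jude
row_key=H92: assignee=Farah → Farah
row_key=H94: assignee=Yara → Yara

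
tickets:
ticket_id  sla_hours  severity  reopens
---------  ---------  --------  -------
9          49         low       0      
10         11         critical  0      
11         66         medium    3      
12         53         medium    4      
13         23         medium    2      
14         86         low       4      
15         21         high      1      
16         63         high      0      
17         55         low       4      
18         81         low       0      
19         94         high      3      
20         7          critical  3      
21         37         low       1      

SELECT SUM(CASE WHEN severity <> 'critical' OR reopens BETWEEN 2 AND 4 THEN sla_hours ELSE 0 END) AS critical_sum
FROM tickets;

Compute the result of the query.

635

ticket_id=9: ✓ → 49
ticket_id=10: ✗
ticket_id=11: ✓ → 66
ticket_id=12: ✓ → 53
ticket_id=13: ✓ → 23
ticket_id=14: ✓ → 86
ticket_id=15: ✓ → 21
ticket_id=16: ✓ → 63
ticket_id=17: ✓ → 55
ticket_id=18: ✓ → 81
ticket_id=19: ✓ → 94
ticket_id=20: ✓ → 7
ticket_id=21: ✓ → 37
critical_sum = 49 + 66 + 53 + 23 + 86 + 21 + 63 + 55 + 81 + 94 + 7 + 37 = 635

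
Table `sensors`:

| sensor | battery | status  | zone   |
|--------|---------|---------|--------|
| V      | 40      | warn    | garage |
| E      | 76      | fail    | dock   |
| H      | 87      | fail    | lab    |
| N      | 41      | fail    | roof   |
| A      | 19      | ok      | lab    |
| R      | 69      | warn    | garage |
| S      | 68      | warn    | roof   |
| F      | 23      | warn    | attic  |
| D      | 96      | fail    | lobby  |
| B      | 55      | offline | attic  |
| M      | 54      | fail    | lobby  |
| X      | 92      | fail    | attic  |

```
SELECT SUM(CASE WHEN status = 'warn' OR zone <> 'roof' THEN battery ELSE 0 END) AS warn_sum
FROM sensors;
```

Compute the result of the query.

679

sensor=V: ✓ → 40
sensor=E: ✓ → 76
sensor=H: ✓ → 87
sensor=N: ✗
sensor=A: ✓ → 19
sensor=R: ✓ → 69
sensor=S: ✓ → 68
sensor=F: ✓ → 23
sensor=D: ✓ → 96
sensor=B: ✓ → 55
sensor=M: ✓ → 54
sensor=X: ✓ → 92
warn_sum = 40 + 76 + 87 + 19 + 69 + 68 + 23 + 96 + 55 + 54 + 92 = 679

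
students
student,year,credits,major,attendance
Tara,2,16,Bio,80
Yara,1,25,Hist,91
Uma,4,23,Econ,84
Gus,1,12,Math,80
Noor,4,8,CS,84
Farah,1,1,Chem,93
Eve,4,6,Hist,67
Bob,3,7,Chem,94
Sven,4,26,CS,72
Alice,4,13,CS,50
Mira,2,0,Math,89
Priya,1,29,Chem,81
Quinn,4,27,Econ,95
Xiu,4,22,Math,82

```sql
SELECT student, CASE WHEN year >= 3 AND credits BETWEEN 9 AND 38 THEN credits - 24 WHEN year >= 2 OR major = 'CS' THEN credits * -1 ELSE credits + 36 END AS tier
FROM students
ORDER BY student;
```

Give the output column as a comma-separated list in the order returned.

-11, -7, -6, 37, 48, 0, -8, 65, 3, 2, -16, -1, -2, 61

student=Alice: year >= 3 AND credits BETWEEN 9 AND 38 → -11
student=Bob: year >= 2 OR major = 'CS' → -7
student=Eve: year >= 2 OR major = 'CS' → -6
student=Farah: ELSE → 37
student=Gus: ELSE → 48
student=Mira: year >= 2 OR major = 'CS' → 0
student=Noor: year >= 2 OR major = 'CS' → -8
student=Priya: ELSE → 65
student=Quinn: year >= 3 AND credits BETWEEN 9 AND 38 → 3
student=Sven: year >= 3 AND credits BETWEEN 9 AND 38 → 2
student=Tara: year >= 2 OR major = 'CS' → -16
student=Uma: year >= 3 AND credits BETWEEN 9 AND 38 → -1
student=Xiu: year >= 3 AND credits BETWEEN 9 AND 38 → -2
student=Yara: ELSE → 61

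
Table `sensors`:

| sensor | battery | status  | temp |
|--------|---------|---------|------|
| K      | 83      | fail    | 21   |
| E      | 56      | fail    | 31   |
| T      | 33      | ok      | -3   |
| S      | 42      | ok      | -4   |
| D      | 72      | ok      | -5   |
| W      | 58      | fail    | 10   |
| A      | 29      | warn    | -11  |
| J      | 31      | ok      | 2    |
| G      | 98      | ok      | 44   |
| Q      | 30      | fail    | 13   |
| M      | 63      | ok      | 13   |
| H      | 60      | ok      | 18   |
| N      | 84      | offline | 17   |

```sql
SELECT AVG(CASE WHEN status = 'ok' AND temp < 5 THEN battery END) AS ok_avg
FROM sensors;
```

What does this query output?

44.5

sensor=K: ✗
sensor=E: ✗
sensor=T: ✓ → 33
sensor=S: ✓ → 42
sensor=D: ✓ → 72
sensor=W: ✗
sensor=A: ✗
sensor=J: ✓ → 31
sensor=G: ✗
sensor=Q: ✗
sensor=M: ✗
sensor=H: ✗
sensor=N: ✗
ok_avg = (33 + 42 + 72 + 31) / 4 = 44.5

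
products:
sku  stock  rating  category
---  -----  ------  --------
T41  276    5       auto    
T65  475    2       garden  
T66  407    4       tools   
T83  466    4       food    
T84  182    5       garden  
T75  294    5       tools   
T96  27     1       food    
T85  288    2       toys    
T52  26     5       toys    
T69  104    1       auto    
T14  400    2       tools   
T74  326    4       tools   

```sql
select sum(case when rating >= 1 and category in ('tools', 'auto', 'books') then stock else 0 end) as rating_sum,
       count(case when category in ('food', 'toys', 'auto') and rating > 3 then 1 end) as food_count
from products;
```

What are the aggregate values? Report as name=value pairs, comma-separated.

[rating_sum: rating >= 1 and category in ('tools', 'auto', 'books')]
sku=T41: ✓ → 276
sku=T65: ✗
sku=T66: ✓ → 407
sku=T83: ✗
sku=T84: ✗
sku=T75: ✓ → 294
sku=T96: ✗
sku=T85: ✗
sku=T52: ✗
sku=T69: ✓ → 104
sku=T14: ✓ → 400
sku=T74: ✓ → 326
rating_sum = 276 + 407 + 294 + 104 + 400 + 326 = 1807
—
[food_count: category in ('food', 'toys', 'auto') and rating > 3]
sku=T41: ✓ → 1
sku=T65: ✗
sku=T66: ✗
sku=T83: ✓ → 1
sku=T84: ✗
sku=T75: ✗
sku=T96: ✗
sku=T85: ✗
sku=T52: ✓ → 1
sku=T69: ✗
sku=T14: ✗
sku=T74: ✗
food_count = COUNT(1, 1, 1) = 3

rating_sum=1807, food_count=3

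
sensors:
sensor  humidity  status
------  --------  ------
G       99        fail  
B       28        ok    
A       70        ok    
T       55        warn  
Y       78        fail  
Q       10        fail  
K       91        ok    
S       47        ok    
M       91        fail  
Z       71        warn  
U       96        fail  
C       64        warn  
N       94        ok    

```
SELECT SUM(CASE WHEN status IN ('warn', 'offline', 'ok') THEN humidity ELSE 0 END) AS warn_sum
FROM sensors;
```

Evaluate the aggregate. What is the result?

520

sensor=G: ✗
sensor=B: ✓ → 28
sensor=A: ✓ → 70
sensor=T: ✓ → 55
sensor=Y: ✗
sensor=Q: ✗
sensor=K: ✓ → 91
sensor=S: ✓ → 47
sensor=M: ✗
sensor=Z: ✓ → 71
sensor=U: ✗
sensor=C: ✓ → 64
sensor=N: ✓ → 94
warn_sum = 28 + 70 + 55 + 91 + 47 + 71 + 64 + 94 = 520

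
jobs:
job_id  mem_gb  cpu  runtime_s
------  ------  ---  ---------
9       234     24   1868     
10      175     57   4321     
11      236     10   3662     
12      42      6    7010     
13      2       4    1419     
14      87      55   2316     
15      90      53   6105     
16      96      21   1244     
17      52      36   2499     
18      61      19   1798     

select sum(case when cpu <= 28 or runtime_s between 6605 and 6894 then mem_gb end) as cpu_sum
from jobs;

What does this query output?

671

job_id=9: ✓ → 234
job_id=10: ✗
job_id=11: ✓ → 236
job_id=12: ✓ → 42
job_id=13: ✓ → 2
job_id=14: ✗
job_id=15: ✗
job_id=16: ✓ → 96
job_id=17: ✗
job_id=18: ✓ → 61
cpu_sum = 234 + 236 + 42 + 2 + 96 + 61 = 671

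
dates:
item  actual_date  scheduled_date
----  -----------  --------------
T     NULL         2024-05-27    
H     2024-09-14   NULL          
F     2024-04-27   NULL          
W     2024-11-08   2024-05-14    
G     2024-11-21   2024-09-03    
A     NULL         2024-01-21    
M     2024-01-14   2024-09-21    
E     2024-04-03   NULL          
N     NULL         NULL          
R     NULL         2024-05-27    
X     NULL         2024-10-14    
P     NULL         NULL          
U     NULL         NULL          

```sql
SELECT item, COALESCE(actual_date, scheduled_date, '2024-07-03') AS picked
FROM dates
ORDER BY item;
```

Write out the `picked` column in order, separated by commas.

item=A: actual_date=NULL, scheduled_date=2024-01-21 → 2024-01-21
item=E: actual_date=2024-04-03 → 2024-04-03
item=F: actual_date=2024-04-27 → 2024-04-27
item=G: actual_date=2024-11-21 → 2024-11-21
item=H: actual_date=2024-09-14 → 2024-09-14
item=M: actual_date=2024-01-14 → 2024-01-14
item=N: actual_date=NULL, scheduled_date=NULL, → literal 2024-07-03 → 2024-07-03
item=P: actual_date=NULL, scheduled_date=NULL, → literal 2024-07-03 → 2024-07-03
item=R: actual_date=NULL, scheduled_date=2024-05-27 → 2024-05-27
item=T: actual_date=NULL, scheduled_date=2024-05-27 → 2024-05-27
item=U: actual_date=NULL, scheduled_date=NULL, → literal 2024-07-03 → 2024-07-03
item=W: actual_date=2024-11-08 → 2024-11-08
item=X: actual_date=NULL, scheduled_date=2024-10-14 → 2024-10-14

2024-01-21, 2024-04-03, 2024-04-27, 2024-11-21, 2024-09-14, 2024-01-14, 2024-07-03, 2024-07-03, 2024-05-27, 2024-05-27, 2024-07-03, 2024-11-08, 2024-10-14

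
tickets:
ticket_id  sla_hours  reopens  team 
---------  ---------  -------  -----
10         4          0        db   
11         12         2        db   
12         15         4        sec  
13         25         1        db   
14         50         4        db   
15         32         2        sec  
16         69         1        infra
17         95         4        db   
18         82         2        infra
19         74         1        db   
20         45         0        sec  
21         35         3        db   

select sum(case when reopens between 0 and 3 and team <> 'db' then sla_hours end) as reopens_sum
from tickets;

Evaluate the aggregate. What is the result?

228

ticket_id=10: ✗
ticket_id=11: ✗
ticket_id=12: ✗
ticket_id=13: ✗
ticket_id=14: ✗
ticket_id=15: ✓ → 32
ticket_id=16: ✓ → 69
ticket_id=17: ✗
ticket_id=18: ✓ → 82
ticket_id=19: ✗
ticket_id=20: ✓ → 45
ticket_id=21: ✗
reopens_sum = 32 + 69 + 82 + 45 = 228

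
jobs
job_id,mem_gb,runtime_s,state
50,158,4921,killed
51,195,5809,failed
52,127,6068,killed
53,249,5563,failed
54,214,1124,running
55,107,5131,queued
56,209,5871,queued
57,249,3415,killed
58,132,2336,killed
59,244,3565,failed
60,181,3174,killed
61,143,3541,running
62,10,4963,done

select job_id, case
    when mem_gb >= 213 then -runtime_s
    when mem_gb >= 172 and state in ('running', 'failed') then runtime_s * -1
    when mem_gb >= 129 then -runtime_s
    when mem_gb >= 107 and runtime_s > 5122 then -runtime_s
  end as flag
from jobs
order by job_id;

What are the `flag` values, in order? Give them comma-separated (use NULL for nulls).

-4921, -5809, -6068, -5563, -1124, -5131, -5871, -3415, -2336, -3565, -3174, -3541, NULL

job_id=50: mem_gb >= 129 → -4921
job_id=51: mem_gb >= 172 and state in ('running', 'failed') → -5809
job_id=52: mem_gb >= 107 and runtime_s > 5122 → -6068
job_id=53: mem_gb >= 213 → -5563
job_id=54: mem_gb >= 213 → -1124
job_id=55: mem_gb >= 107 and runtime_s > 5122 → -5131
job_id=56: mem_gb >= 129 → -5871
job_id=57: mem_gb >= 213 → -3415
job_id=58: mem_gb >= 129 → -2336
job_id=59: mem_gb >= 213 → -3565
job_id=60: mem_gb >= 129 → -3174
job_id=61: mem_gb >= 129 → -3541
job_id=62: (no match → NULL) → NULL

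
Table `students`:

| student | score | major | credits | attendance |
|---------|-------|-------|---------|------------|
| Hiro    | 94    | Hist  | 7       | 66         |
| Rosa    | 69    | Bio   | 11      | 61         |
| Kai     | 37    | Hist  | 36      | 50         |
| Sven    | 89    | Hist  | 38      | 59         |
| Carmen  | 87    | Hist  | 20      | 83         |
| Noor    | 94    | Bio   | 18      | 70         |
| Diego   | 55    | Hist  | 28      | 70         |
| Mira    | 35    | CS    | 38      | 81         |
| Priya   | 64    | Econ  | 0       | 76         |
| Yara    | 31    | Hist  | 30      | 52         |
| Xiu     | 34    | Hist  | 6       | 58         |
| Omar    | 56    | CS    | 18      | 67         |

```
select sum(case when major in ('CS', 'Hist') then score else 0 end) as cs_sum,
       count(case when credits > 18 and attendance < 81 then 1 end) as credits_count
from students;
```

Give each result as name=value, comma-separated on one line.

[cs_sum: major in ('CS', 'Hist')]
student=Hiro: ✓ → 94
student=Rosa: ✗
student=Kai: ✓ → 37
student=Sven: ✓ → 89
student=Carmen: ✓ → 87
student=Noor: ✗
student=Diego: ✓ → 55
student=Mira: ✓ → 35
student=Priya: ✗
student=Yara: ✓ → 31
student=Xiu: ✓ → 34
student=Omar: ✓ → 56
cs_sum = 94 + 37 + 89 + 87 + 55 + 35 + 31 + 34 + 56 = 518
—
[credits_count: credits > 18 and attendance < 81]
student=Hiro: ✗
student=Rosa: ✗
student=Kai: ✓ → 1
student=Sven: ✓ → 1
student=Carmen: ✗
student=Noor: ✗
student=Diego: ✓ → 1
student=Mira: ✗
student=Priya: ✗
student=Yara: ✓ → 1
student=Xiu: ✗
student=Omar: ✗
credits_count = COUNT(1, 1, 1, 1) = 4

cs_sum=518, credits_count=4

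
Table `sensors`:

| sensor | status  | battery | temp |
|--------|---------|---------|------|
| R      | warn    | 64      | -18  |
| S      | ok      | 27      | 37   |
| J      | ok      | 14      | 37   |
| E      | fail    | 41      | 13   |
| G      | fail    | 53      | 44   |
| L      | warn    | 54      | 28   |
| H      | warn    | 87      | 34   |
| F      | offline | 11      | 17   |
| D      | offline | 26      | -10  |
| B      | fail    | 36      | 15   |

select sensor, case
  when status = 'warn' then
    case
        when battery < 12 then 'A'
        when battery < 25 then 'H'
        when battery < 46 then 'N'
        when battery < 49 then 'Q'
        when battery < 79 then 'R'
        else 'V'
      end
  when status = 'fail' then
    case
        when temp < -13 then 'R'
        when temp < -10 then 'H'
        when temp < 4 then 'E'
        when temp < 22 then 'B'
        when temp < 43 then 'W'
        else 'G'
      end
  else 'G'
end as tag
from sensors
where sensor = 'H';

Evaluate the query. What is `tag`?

sensor = H: status=warn, battery=87, temp=34.
status='warn' → inner[ELSE] → V

V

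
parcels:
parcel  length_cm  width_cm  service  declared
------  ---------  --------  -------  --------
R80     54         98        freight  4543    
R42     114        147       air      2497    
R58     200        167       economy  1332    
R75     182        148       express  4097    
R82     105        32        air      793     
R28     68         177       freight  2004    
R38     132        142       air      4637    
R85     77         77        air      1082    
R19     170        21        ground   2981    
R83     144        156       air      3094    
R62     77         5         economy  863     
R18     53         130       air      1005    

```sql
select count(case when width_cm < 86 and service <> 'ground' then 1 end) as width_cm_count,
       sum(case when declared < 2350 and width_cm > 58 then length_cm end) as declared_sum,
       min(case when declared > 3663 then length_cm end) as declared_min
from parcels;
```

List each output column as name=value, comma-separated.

[width_cm_count: width_cm < 86 and service <> 'ground']
parcel=R80: ✗
parcel=R42: ✗
parcel=R58: ✗
parcel=R75: ✗
parcel=R82: ✓ → 1
parcel=R28: ✗
parcel=R38: ✗
parcel=R85: ✓ → 1
parcel=R19: ✗
parcel=R83: ✗
parcel=R62: ✓ → 1
parcel=R18: ✗
width_cm_count = COUNT(1, 1, 1) = 3
—
[declared_sum: declared < 2350 and width_cm > 58]
parcel=R80: ✗
parcel=R42: ✗
parcel=R58: ✓ → 200
parcel=R75: ✗
parcel=R82: ✗
parcel=R28: ✓ → 68
parcel=R38: ✗
parcel=R85: ✓ → 77
parcel=R19: ✗
parcel=R83: ✗
parcel=R62: ✗
parcel=R18: ✓ → 53
declared_sum = 200 + 68 + 77 + 53 = 398
—
[declared_min: declared > 3663]
parcel=R80: ✓ → 54
parcel=R42: ✗
parcel=R58: ✗
parcel=R75: ✓ → 182
parcel=R82: ✗
parcel=R28: ✗
parcel=R38: ✓ → 132
parcel=R85: ✗
parcel=R19: ✗
parcel=R83: ✗
parcel=R62: ✗
parcel=R18: ✗
declared_min = MIN(54, 182, 132) = 54

width_cm_count=3, declared_sum=398, declared_min=54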